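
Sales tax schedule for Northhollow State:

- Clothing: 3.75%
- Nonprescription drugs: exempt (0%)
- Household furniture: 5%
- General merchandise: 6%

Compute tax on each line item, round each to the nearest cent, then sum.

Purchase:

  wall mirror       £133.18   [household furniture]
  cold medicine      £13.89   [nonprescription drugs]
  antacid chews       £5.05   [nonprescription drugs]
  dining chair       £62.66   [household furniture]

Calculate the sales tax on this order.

Wall mirror £133.18: household furniture → 5% → £6.66
Cold medicine £13.89: nonprescription drugs → 0% → £0.00
Antacid chews £5.05: nonprescription drugs → 0% → £0.00
Dining chair £62.66: household furniture → 5% → £3.13
Total tax = £6.66 + £3.13 = £9.79

£9.79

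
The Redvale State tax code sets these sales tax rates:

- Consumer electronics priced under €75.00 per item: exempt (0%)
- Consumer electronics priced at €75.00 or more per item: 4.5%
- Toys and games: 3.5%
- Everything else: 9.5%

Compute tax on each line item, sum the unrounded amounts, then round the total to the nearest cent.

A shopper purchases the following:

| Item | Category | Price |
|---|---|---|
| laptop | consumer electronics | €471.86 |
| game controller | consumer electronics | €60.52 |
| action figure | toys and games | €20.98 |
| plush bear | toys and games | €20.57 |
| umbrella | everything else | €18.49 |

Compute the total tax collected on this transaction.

€24.44

Laptop €471.86: consumer electronics, €75.00 or more → 4.5% → €21.2337
Game controller €60.52: consumer electronics, under €75.00 → 0% → €0.00
Action figure €20.98: toys and games → 3.5% → €0.7343
Plush bear €20.57: toys and games → 3.5% → €0.71995
Umbrella €18.49: everything else → 9.5% → €1.75655
Unrounded tax sum = €24.4445 → €24.44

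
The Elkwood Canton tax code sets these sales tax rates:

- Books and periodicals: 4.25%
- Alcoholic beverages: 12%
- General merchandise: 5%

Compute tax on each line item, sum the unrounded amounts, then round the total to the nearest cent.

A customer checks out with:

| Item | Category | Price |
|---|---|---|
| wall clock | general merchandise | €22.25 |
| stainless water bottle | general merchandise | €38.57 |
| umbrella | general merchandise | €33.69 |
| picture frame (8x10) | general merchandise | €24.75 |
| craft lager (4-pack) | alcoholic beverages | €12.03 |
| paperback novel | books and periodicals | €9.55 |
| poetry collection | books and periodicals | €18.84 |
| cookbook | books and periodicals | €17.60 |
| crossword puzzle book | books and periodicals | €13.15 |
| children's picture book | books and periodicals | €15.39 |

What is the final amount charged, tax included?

€216.39

Wall clock €22.25: general merchandise → 5% → €1.1125
Stainless water bottle €38.57: general merchandise → 5% → €1.9285
Umbrella €33.69: general merchandise → 5% → €1.6845
Picture frame (8x10) €24.75: general merchandise → 5% → €1.2375
Craft lager (4-pack) €12.03: alcoholic beverages → 12% → €1.4436
Paperback novel €9.55: books and periodicals → 4.25% → €0.405875
Poetry collection €18.84: books and periodicals → 4.25% → €0.8007
Cookbook €17.60: books and periodicals → 4.25% → €0.748
Crossword puzzle book €13.15: books and periodicals → 4.25% → €0.558875
Children's picture book €15.39: books and periodicals → 4.25% → €0.654075
Subtotal = €205.82; unrounded tax = €10.574125 → €10.57; total due = €216.39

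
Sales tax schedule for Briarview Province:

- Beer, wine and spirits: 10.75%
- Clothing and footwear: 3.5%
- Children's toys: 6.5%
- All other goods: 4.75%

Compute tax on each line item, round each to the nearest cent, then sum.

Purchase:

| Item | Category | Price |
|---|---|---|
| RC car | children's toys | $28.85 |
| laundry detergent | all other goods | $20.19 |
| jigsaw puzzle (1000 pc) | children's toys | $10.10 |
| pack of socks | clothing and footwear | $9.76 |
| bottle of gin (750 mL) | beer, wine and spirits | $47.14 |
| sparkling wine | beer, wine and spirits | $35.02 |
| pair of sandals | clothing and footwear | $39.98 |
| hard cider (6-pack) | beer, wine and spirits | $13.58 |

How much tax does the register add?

RC car $28.85: children's toys → 6.5% → $1.88
Laundry detergent $20.19: all other goods → 4.75% → $0.96
Jigsaw puzzle (1000 pc) $10.10: children's toys → 6.5% → $0.66
Pack of socks $9.76: clothing and footwear → 3.5% → $0.34
Bottle of gin (750 mL) $47.14: beer, wine and spirits → 10.75% → $5.07
Sparkling wine $35.02: beer, wine and spirits → 10.75% → $3.76
Pair of sandals $39.98: clothing and footwear → 3.5% → $1.40
Hard cider (6-pack) $13.58: beer, wine and spirits → 10.75% → $1.46
Total tax = $1.88 + $0.96 + $0.66 + $0.34 + $5.07 + $3.76 + $1.40 + $1.46 = $15.53

$15.53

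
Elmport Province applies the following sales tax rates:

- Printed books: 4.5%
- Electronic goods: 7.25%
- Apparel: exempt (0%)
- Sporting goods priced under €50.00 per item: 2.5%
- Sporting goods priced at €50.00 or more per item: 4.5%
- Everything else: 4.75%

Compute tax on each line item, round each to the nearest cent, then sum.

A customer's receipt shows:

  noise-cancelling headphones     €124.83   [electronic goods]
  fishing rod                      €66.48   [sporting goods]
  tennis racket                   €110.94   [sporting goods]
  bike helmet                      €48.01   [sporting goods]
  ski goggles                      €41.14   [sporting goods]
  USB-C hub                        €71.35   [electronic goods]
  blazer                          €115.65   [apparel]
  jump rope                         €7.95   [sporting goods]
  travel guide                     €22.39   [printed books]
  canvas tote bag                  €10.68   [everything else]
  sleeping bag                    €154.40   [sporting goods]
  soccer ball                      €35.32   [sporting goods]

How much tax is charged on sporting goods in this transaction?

Fishing rod €66.48: sporting goods, €50.00 or more → 4.5% → €2.99
Tennis racket €110.94: sporting goods, €50.00 or more → 4.5% → €4.99
Bike helmet €48.01: sporting goods, under €50.00 → 2.5% → €1.20
Ski goggles €41.14: sporting goods, under €50.00 → 2.5% → €1.03
Jump rope €7.95: sporting goods, under €50.00 → 2.5% → €0.20
Sleeping bag €154.40: sporting goods, €50.00 or more → 4.5% → €6.95
Soccer ball €35.32: sporting goods, under €50.00 → 2.5% → €0.88
Tax on sporting goods = €2.99 + €4.99 + €1.20 + €1.03 + €0.20 + €6.95 + €0.88 = €18.24

€18.24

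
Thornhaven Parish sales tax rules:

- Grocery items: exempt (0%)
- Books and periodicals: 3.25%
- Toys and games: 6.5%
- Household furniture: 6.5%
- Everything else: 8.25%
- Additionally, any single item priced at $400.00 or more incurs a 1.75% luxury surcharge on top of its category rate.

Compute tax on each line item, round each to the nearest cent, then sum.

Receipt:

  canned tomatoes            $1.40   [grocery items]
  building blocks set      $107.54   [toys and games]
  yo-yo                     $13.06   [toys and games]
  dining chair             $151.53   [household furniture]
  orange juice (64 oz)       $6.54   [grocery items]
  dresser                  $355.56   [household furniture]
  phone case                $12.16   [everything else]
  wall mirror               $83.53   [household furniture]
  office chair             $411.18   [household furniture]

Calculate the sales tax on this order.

Canned tomatoes $1.40: grocery items → 0% → $0.00
Building blocks set $107.54: toys and games → 6.5% → $6.99
Yo-yo $13.06: toys and games → 6.5% → $0.85
Dining chair $151.53: household furniture → 6.5% → $9.85
Orange juice (64 oz) $6.54: grocery items → 0% → $0.00
Dresser $355.56: household furniture → 6.5% → $23.11
Phone case $12.16: everything else → 8.25% → $1.00
Wall mirror $83.53: household furniture → 6.5% → $5.43
Office chair $411.18: household furniture → 6.5% + 1.75% surcharge = 8.25% → $33.92
Total tax = $6.99 + $0.85 + $9.85 + $23.11 + $1.00 + $5.43 + $33.92 = $81.15

$81.15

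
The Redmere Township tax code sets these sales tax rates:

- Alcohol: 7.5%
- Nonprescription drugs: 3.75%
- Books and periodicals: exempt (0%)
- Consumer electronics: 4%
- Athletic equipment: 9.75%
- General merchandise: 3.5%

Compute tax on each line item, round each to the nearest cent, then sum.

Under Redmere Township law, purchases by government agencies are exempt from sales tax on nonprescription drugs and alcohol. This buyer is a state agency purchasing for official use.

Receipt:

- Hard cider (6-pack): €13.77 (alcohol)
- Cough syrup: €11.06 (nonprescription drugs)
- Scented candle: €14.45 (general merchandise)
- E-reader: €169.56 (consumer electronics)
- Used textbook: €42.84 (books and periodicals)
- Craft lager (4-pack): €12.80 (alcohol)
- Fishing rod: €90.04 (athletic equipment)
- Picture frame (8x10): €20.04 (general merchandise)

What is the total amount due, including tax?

Hard cider (6-pack) €13.77: alcohol, buyer-exempt → 0% → €0.00
Cough syrup €11.06: nonprescription drugs, buyer-exempt → 0% → €0.00
Scented candle €14.45: general merchandise → 3.5% → €0.51
E-reader €169.56: consumer electronics → 4% → €6.78
Used textbook €42.84: books and periodicals → 0% → €0.00
Craft lager (4-pack) €12.80: alcohol, buyer-exempt → 0% → €0.00
Fishing rod €90.04: athletic equipment → 9.75% → €8.78
Picture frame (8x10) €20.04: general merchandise → 3.5% → €0.70
Subtotal = €374.56; tax = €16.77; total due = €391.33

€391.33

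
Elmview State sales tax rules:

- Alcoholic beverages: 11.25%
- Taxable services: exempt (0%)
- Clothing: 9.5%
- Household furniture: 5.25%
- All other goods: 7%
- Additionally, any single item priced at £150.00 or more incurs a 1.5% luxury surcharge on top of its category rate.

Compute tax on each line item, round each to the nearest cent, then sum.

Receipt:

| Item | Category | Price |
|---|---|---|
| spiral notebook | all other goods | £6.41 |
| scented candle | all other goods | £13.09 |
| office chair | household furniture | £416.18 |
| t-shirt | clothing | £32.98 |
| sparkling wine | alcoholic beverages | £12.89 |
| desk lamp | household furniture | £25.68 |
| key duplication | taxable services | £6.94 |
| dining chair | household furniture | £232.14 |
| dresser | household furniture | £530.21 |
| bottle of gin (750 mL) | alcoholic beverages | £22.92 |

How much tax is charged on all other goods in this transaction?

£1.37

Spiral notebook £6.41: all other goods → 7% → £0.45
Scented candle £13.09: all other goods → 7% → £0.92
Tax on all other goods = £0.45 + £0.92 = £1.37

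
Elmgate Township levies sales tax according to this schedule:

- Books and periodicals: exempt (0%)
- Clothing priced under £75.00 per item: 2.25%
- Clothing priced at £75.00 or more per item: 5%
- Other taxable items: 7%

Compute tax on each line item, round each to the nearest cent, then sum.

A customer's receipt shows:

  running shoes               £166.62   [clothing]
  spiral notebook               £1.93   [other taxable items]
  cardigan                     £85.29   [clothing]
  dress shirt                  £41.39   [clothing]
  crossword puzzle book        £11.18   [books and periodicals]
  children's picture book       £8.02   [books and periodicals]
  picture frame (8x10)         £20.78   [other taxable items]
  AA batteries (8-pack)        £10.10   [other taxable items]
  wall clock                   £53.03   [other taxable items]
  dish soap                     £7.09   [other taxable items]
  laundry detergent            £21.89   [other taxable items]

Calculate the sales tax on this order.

£21.56

Running shoes £166.62: clothing, £75.00 or more → 5% → £8.33
Spiral notebook £1.93: other taxable items → 7% → £0.14
Cardigan £85.29: clothing, £75.00 or more → 5% → £4.26
Dress shirt £41.39: clothing, under £75.00 → 2.25% → £0.93
Crossword puzzle book £11.18: books and periodicals → 0% → £0.00
Children's picture book £8.02: books and periodicals → 0% → £0.00
Picture frame (8x10) £20.78: other taxable items → 7% → £1.45
AA batteries (8-pack) £10.10: other taxable items → 7% → £0.71
Wall clock £53.03: other taxable items → 7% → £3.71
Dish soap £7.09: other taxable items → 7% → £0.50
Laundry detergent £21.89: other taxable items → 7% → £1.53
Total tax = £8.33 + £0.14 + £4.26 + £0.93 + £1.45 + £0.71 + £3.71 + £0.50 + £1.53 = £21.56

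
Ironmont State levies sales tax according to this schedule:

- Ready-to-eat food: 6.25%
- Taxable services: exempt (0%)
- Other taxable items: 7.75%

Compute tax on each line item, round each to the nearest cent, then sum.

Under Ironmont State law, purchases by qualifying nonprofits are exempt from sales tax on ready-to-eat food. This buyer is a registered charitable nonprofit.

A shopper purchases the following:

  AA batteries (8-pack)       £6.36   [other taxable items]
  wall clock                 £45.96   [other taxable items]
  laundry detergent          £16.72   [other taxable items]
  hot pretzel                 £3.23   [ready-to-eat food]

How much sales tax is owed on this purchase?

£5.35

AA batteries (8-pack) £6.36: other taxable items → 7.75% → £0.49
Wall clock £45.96: other taxable items → 7.75% → £3.56
Laundry detergent £16.72: other taxable items → 7.75% → £1.30
Hot pretzel £3.23: ready-to-eat food, buyer-exempt → 0% → £0.00
Total tax = £0.49 + £3.56 + £1.30 = £5.35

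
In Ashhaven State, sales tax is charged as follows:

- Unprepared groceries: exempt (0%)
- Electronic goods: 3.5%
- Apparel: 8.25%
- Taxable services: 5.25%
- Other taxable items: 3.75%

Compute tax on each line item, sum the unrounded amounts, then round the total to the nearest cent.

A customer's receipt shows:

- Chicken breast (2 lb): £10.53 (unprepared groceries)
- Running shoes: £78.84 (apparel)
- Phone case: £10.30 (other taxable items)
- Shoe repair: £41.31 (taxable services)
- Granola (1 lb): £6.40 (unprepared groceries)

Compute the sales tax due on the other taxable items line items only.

£0.39

Phone case £10.30: other taxable items → 3.75% → £0.38625
Tax on other taxable items: unrounded sum = £0.38625 → £0.39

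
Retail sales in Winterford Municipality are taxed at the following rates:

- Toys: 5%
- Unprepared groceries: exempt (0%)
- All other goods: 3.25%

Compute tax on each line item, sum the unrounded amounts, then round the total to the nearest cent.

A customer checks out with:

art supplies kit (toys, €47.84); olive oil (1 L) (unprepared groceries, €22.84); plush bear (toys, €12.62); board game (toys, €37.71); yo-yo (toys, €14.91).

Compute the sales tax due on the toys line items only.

€5.65

Art supplies kit €47.84: toys → 5% → €2.392
Plush bear €12.62: toys → 5% → €0.631
Board game €37.71: toys → 5% → €1.8855
Yo-yo €14.91: toys → 5% → €0.7455
Tax on toys: unrounded sum = €5.654 → €5.65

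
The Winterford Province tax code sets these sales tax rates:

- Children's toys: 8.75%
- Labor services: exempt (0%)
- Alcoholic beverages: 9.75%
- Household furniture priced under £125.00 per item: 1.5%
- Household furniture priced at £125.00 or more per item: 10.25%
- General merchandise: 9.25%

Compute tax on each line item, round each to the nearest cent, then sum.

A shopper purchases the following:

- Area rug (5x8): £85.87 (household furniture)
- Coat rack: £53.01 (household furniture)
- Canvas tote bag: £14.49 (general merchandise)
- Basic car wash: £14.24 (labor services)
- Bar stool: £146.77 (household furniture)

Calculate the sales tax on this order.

£18.47

Area rug (5x8) £85.87: household furniture, under £125.00 → 1.5% → £1.29
Coat rack £53.01: household furniture, under £125.00 → 1.5% → £0.80
Canvas tote bag £14.49: general merchandise → 9.25% → £1.34
Basic car wash £14.24: labor services → 0% → £0.00
Bar stool £146.77: household furniture, £125.00 or more → 10.25% → £15.04
Total tax = £1.29 + £0.80 + £1.34 + £15.04 = £18.47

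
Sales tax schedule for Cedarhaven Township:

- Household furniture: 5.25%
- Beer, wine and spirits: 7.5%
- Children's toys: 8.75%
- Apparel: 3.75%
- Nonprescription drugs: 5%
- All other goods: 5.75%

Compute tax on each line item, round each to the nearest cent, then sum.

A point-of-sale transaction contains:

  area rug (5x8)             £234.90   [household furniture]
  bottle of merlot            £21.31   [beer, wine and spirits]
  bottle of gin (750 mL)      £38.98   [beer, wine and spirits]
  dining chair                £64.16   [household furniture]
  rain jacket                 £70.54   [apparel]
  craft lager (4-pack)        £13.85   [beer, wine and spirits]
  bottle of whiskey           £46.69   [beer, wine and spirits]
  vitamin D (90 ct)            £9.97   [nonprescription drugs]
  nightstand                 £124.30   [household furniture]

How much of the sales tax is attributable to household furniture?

Area rug (5x8) £234.90: household furniture → 5.25% → £12.33
Dining chair £64.16: household furniture → 5.25% → £3.37
Nightstand £124.30: household furniture → 5.25% → £6.53
Tax on household furniture = £12.33 + £3.37 + £6.53 = £22.23

£22.23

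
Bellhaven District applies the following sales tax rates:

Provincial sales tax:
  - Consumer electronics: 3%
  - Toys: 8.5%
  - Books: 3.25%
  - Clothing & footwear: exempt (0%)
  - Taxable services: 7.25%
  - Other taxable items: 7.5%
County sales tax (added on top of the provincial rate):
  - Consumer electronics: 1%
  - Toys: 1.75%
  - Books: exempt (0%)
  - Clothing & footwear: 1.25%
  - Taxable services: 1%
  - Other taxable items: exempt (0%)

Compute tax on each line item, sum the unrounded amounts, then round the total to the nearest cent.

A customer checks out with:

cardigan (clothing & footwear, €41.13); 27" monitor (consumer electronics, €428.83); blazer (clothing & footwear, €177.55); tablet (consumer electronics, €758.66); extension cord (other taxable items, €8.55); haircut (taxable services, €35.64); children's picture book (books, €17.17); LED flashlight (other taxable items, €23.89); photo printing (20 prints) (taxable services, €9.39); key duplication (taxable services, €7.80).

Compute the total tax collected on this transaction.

€57.58

Cardigan €41.13: clothing & footwear → 0% + 1.25% county = 1.25% → €0.514125
27" monitor €428.83: consumer electronics → 3% + 1% county = 4% → €17.1532
Blazer €177.55: clothing & footwear → 0% + 1.25% county = 1.25% → €2.219375
Tablet €758.66: consumer electronics → 3% + 1% county = 4% → €30.3464
Extension cord €8.55: other taxable items → 7.5% + 0% county = 7.5% → €0.64125
Haircut €35.64: taxable services → 7.25% + 1% county = 8.25% → €2.9403
Children's picture book €17.17: books → 3.25% + 0% county = 3.25% → €0.558025
LED flashlight €23.89: other taxable items → 7.5% + 0% county = 7.5% → €1.79175
Photo printing (20 prints) €9.39: taxable services → 7.25% + 1% county = 8.25% → €0.774675
Key duplication €7.80: taxable services → 7.25% + 1% county = 8.25% → €0.6435
Unrounded tax sum = €57.5826 → €57.58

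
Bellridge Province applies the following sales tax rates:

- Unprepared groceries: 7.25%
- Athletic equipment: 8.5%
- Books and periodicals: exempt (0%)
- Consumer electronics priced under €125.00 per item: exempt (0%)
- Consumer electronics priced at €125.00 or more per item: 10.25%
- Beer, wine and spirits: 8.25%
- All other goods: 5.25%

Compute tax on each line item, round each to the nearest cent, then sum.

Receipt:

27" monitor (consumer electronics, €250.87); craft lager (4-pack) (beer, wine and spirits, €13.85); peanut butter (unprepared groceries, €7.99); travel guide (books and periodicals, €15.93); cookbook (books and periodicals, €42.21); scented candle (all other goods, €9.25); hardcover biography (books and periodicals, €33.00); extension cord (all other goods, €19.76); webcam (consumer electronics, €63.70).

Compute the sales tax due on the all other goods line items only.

Scented candle €9.25: all other goods → 5.25% → €0.49
Extension cord €19.76: all other goods → 5.25% → €1.04
Tax on all other goods = €0.49 + €1.04 = €1.53

€1.53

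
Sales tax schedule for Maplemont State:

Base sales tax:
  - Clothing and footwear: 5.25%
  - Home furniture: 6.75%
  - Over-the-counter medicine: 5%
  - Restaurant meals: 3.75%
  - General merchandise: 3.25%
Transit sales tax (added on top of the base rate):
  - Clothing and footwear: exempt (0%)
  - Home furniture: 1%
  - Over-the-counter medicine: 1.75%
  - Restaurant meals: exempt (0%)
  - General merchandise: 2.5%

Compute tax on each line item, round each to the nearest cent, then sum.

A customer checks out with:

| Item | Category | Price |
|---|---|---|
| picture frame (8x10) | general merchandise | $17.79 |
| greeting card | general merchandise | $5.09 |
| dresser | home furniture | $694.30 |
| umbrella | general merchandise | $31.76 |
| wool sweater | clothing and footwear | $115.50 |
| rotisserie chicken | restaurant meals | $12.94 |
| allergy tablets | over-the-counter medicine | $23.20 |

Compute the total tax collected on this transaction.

$65.07

Picture frame (8x10) $17.79: general merchandise → 3.25% + 2.5% transit = 5.75% → $1.02
Greeting card $5.09: general merchandise → 3.25% + 2.5% transit = 5.75% → $0.29
Dresser $694.30: home furniture → 6.75% + 1% transit = 7.75% → $53.81
Umbrella $31.76: general merchandise → 3.25% + 2.5% transit = 5.75% → $1.83
Wool sweater $115.50: clothing and footwear → 5.25% + 0% transit = 5.25% → $6.06
Rotisserie chicken $12.94: restaurant meals → 3.75% + 0% transit = 3.75% → $0.49
Allergy tablets $23.20: over-the-counter medicine → 5% + 1.75% transit = 6.75% → $1.57
Total tax = $1.02 + $0.29 + $53.81 + $1.83 + $6.06 + $0.49 + $1.57 = $65.07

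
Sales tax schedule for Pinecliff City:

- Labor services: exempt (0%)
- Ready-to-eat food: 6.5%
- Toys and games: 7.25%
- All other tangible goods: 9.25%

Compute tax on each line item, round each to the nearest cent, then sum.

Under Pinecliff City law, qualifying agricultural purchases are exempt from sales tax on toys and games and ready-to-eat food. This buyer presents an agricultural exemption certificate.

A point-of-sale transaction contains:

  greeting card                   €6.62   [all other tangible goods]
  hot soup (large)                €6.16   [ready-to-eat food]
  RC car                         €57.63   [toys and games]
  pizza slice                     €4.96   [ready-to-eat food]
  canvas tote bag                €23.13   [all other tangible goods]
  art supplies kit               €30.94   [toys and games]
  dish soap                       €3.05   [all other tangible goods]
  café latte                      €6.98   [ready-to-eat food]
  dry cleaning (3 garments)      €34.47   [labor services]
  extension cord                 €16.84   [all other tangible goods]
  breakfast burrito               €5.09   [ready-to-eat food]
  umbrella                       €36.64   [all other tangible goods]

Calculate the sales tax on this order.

Greeting card €6.62: all other tangible goods → 9.25% → €0.61
Hot soup (large) €6.16: ready-to-eat food, buyer-exempt → 0% → €0.00
RC car €57.63: toys and games, buyer-exempt → 0% → €0.00
Pizza slice €4.96: ready-to-eat food, buyer-exempt → 0% → €0.00
Canvas tote bag €23.13: all other tangible goods → 9.25% → €2.14
Art supplies kit €30.94: toys and games, buyer-exempt → 0% → €0.00
Dish soap €3.05: all other tangible goods → 9.25% → €0.28
Café latte €6.98: ready-to-eat food, buyer-exempt → 0% → €0.00
Dry cleaning (3 garments) €34.47: labor services → 0% → €0.00
Extension cord €16.84: all other tangible goods → 9.25% → €1.56
Breakfast burrito €5.09: ready-to-eat food, buyer-exempt → 0% → €0.00
Umbrella €36.64: all other tangible goods → 9.25% → €3.39
Total tax = €0.61 + €2.14 + €0.28 + €1.56 + €3.39 = €7.98

€7.98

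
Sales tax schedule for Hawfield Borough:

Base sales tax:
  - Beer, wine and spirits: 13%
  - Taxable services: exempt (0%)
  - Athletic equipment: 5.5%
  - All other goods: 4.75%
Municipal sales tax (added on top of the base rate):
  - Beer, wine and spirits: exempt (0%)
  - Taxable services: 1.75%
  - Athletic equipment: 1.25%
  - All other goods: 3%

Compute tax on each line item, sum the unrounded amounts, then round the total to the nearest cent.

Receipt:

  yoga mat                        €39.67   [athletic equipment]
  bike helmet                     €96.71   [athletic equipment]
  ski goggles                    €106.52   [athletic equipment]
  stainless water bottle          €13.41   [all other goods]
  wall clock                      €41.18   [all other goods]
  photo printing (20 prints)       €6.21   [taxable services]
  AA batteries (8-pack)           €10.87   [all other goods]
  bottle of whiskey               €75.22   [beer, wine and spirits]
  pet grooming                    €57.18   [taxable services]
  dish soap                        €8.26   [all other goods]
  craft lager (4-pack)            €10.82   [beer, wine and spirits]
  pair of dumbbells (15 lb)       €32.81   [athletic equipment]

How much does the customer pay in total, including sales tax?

Yoga mat €39.67: athletic equipment → 5.5% + 1.25% municipal = 6.75% → €2.677725
Bike helmet €96.71: athletic equipment → 5.5% + 1.25% municipal = 6.75% → €6.527925
Ski goggles €106.52: athletic equipment → 5.5% + 1.25% municipal = 6.75% → €7.1901
Stainless water bottle €13.41: all other goods → 4.75% + 3% municipal = 7.75% → €1.039275
Wall clock €41.18: all other goods → 4.75% + 3% municipal = 7.75% → €3.19145
Photo printing (20 prints) €6.21: taxable services → 0% + 1.75% municipal = 1.75% → €0.108675
AA batteries (8-pack) €10.87: all other goods → 4.75% + 3% municipal = 7.75% → €0.842425
Bottle of whiskey €75.22: beer, wine and spirits → 13% + 0% municipal = 13% → €9.7786
Pet grooming €57.18: taxable services → 0% + 1.75% municipal = 1.75% → €1.00065
Dish soap €8.26: all other goods → 4.75% + 3% municipal = 7.75% → €0.64015
Craft lager (4-pack) €10.82: beer, wine and spirits → 13% + 0% municipal = 13% → €1.4066
Pair of dumbbells (15 lb) €32.81: athletic equipment → 5.5% + 1.25% municipal = 6.75% → €2.214675
Subtotal = €498.86; unrounded tax = €36.61825 → €36.62; total due = €535.48

€535.48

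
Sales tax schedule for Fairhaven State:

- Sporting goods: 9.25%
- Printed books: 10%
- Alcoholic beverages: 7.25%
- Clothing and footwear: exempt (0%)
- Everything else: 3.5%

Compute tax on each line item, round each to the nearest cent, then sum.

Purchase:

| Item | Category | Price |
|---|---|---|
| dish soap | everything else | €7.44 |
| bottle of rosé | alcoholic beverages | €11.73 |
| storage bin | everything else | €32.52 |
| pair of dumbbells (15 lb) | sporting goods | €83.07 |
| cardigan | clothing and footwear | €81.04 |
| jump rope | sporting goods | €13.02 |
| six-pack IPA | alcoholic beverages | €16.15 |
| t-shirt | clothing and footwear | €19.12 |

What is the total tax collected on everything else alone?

€1.40

Dish soap €7.44: everything else → 3.5% → €0.26
Storage bin €32.52: everything else → 3.5% → €1.14
Tax on everything else = €0.26 + €1.14 = €1.40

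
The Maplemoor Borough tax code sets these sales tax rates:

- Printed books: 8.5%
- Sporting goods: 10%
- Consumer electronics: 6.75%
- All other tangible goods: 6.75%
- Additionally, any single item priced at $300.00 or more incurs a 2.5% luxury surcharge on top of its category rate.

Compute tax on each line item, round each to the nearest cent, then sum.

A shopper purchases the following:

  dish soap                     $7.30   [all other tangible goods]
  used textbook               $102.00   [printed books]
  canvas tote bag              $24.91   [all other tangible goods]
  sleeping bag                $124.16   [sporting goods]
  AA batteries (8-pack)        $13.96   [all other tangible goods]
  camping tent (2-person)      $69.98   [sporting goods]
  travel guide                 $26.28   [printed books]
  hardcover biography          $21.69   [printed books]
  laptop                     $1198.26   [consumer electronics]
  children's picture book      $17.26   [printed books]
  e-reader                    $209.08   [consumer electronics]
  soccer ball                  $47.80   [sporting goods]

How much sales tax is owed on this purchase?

Dish soap $7.30: all other tangible goods → 6.75% → $0.49
Used textbook $102.00: printed books → 8.5% → $8.67
Canvas tote bag $24.91: all other tangible goods → 6.75% → $1.68
Sleeping bag $124.16: sporting goods → 10% → $12.42
AA batteries (8-pack) $13.96: all other tangible goods → 6.75% → $0.94
Camping tent (2-person) $69.98: sporting goods → 10% → $7.00
Travel guide $26.28: printed books → 8.5% → $2.23
Hardcover biography $21.69: printed books → 8.5% → $1.84
Laptop $1198.26: consumer electronics → 6.75% + 2.5% surcharge = 9.25% → $110.84
Children's picture book $17.26: printed books → 8.5% → $1.47
E-reader $209.08: consumer electronics → 6.75% → $14.11
Soccer ball $47.80: sporting goods → 10% → $4.78
Total tax = $0.49 + $8.67 + $1.68 + $12.42 + $0.94 + $7.00 + $2.23 + $1.84 + $110.84 + $1.47 + $14.11 + $4.78 = $166.47

$166.47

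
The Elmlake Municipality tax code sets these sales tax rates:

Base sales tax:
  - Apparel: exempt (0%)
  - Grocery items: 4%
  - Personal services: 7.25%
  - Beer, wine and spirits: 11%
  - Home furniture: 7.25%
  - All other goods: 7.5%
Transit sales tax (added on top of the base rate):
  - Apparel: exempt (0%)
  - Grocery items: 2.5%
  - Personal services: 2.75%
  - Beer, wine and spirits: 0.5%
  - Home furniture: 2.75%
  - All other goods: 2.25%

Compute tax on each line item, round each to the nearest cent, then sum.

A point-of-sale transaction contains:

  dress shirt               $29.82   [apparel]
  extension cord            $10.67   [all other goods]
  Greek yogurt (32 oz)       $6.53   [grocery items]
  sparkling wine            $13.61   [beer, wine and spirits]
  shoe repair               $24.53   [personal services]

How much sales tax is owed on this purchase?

$5.48

Dress shirt $29.82: apparel → 0% + 0% transit = 0% → $0.00
Extension cord $10.67: all other goods → 7.5% + 2.25% transit = 9.75% → $1.04
Greek yogurt (32 oz) $6.53: grocery items → 4% + 2.5% transit = 6.5% → $0.42
Sparkling wine $13.61: beer, wine and spirits → 11% + 0.5% transit = 11.5% → $1.57
Shoe repair $24.53: personal services → 7.25% + 2.75% transit = 10% → $2.45
Total tax = $1.04 + $0.42 + $1.57 + $2.45 = $5.48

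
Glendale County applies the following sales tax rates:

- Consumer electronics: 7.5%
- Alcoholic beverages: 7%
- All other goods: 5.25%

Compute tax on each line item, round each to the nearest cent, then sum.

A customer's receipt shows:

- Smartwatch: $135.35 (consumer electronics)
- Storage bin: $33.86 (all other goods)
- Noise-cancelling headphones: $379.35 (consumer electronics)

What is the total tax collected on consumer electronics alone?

Smartwatch $135.35: consumer electronics → 7.5% → $10.15
Noise-cancelling headphones $379.35: consumer electronics → 7.5% → $28.45
Tax on consumer electronics = $10.15 + $28.45 = $38.60

$38.60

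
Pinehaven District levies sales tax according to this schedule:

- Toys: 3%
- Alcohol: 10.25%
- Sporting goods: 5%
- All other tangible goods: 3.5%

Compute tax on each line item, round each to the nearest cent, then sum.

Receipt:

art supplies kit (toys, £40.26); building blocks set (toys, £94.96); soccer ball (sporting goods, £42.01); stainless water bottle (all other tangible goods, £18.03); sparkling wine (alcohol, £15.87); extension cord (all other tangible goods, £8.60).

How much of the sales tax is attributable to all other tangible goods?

£0.93

Stainless water bottle £18.03: all other tangible goods → 3.5% → £0.63
Extension cord £8.60: all other tangible goods → 3.5% → £0.30
Tax on all other tangible goods = £0.63 + £0.30 = £0.93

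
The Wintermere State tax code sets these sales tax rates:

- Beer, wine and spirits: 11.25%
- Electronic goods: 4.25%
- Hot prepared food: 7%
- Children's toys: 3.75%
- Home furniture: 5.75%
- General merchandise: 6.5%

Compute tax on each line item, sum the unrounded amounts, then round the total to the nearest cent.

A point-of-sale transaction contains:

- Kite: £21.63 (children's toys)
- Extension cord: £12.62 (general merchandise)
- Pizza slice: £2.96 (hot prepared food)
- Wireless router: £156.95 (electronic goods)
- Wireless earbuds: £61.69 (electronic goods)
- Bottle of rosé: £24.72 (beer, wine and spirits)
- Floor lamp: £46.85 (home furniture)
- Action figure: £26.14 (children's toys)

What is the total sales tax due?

Kite £21.63: children's toys → 3.75% → £0.811125
Extension cord £12.62: general merchandise → 6.5% → £0.8203
Pizza slice £2.96: hot prepared food → 7% → £0.2072
Wireless router £156.95: electronic goods → 4.25% → £6.670375
Wireless earbuds £61.69: electronic goods → 4.25% → £2.621825
Bottle of rosé £24.72: beer, wine and spirits → 11.25% → £2.781
Floor lamp £46.85: home furniture → 5.75% → £2.693875
Action figure £26.14: children's toys → 3.75% → £0.98025
Unrounded tax sum = £17.58595 → £17.59

£17.59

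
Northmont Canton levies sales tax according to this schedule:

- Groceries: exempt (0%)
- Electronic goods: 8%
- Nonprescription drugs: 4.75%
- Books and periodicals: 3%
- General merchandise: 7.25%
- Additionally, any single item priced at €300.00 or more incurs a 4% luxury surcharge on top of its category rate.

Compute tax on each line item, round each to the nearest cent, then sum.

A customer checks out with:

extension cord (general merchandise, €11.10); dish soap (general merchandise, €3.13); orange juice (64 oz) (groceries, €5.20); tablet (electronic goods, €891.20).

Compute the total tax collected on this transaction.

Extension cord €11.10: general merchandise → 7.25% → €0.80
Dish soap €3.13: general merchandise → 7.25% → €0.23
Orange juice (64 oz) €5.20: groceries → 0% → €0.00
Tablet €891.20: electronic goods → 8% + 4% surcharge = 12% → €106.94
Total tax = €0.80 + €0.23 + €106.94 = €107.97

€107.97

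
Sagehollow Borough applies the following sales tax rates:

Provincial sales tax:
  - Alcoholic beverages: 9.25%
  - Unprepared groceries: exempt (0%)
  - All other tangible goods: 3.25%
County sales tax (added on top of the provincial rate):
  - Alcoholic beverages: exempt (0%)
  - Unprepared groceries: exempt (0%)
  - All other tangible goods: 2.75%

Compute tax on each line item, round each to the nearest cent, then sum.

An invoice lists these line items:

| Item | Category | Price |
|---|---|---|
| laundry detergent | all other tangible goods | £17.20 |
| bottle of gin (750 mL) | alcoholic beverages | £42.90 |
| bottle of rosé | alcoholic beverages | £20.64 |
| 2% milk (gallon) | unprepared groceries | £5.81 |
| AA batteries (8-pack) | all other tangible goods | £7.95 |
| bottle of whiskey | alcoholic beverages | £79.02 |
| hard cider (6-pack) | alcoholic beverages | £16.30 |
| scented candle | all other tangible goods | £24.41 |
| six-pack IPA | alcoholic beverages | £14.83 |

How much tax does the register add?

Laundry detergent £17.20: all other tangible goods → 3.25% + 2.75% county = 6% → £1.03
Bottle of gin (750 mL) £42.90: alcoholic beverages → 9.25% + 0% county = 9.25% → £3.97
Bottle of rosé £20.64: alcoholic beverages → 9.25% + 0% county = 9.25% → £1.91
2% milk (gallon) £5.81: unprepared groceries → 0% + 0% county = 0% → £0.00
AA batteries (8-pack) £7.95: all other tangible goods → 3.25% + 2.75% county = 6% → £0.48
Bottle of whiskey £79.02: alcoholic beverages → 9.25% + 0% county = 9.25% → £7.31
Hard cider (6-pack) £16.30: alcoholic beverages → 9.25% + 0% county = 9.25% → £1.51
Scented candle £24.41: all other tangible goods → 3.25% + 2.75% county = 6% → £1.46
Six-pack IPA £14.83: alcoholic beverages → 9.25% + 0% county = 9.25% → £1.37
Total tax = £1.03 + £3.97 + £1.91 + £0.48 + £7.31 + £1.51 + £1.46 + £1.37 = £19.04

£19.04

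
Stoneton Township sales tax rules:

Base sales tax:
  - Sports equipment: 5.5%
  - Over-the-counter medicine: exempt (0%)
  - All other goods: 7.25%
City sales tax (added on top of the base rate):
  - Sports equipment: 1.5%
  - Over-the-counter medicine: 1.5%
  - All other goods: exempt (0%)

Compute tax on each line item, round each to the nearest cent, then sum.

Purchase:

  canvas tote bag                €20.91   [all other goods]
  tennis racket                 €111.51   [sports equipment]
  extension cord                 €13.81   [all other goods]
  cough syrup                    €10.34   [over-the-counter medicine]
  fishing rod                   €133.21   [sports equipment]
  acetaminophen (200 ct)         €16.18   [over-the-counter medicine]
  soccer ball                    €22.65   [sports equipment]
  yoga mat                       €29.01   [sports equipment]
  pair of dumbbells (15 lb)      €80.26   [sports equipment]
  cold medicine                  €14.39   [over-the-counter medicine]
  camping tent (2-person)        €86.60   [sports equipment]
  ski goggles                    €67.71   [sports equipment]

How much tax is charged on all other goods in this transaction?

Canvas tote bag €20.91: all other goods → 7.25% + 0% city = 7.25% → €1.52
Extension cord €13.81: all other goods → 7.25% + 0% city = 7.25% → €1.00
Tax on all other goods = €1.52 + €1.00 = €2.52

€2.52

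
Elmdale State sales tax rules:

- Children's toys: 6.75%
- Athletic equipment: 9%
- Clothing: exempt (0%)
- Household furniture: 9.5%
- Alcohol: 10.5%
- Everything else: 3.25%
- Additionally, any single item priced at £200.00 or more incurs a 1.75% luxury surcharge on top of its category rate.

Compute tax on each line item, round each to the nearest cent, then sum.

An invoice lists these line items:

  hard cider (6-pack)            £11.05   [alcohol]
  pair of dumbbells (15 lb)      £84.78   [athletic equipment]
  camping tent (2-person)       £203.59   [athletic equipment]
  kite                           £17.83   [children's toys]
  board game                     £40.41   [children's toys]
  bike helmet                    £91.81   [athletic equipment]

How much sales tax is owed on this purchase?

Hard cider (6-pack) £11.05: alcohol → 10.5% → £1.16
Pair of dumbbells (15 lb) £84.78: athletic equipment → 9% → £7.63
Camping tent (2-person) £203.59: athletic equipment → 9% + 1.75% surcharge = 10.75% → £21.89
Kite £17.83: children's toys → 6.75% → £1.20
Board game £40.41: children's toys → 6.75% → £2.73
Bike helmet £91.81: athletic equipment → 9% → £8.26
Total tax = £1.16 + £7.63 + £21.89 + £1.20 + £2.73 + £8.26 = £42.87

£42.87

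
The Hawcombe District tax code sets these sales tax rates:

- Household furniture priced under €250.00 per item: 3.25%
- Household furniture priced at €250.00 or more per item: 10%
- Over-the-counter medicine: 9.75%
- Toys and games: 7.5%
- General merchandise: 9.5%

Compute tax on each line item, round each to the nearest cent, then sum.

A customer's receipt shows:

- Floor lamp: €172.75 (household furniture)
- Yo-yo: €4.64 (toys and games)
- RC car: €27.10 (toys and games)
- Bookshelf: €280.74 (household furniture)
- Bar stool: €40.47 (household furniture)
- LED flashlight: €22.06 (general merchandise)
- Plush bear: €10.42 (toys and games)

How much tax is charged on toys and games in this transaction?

€3.16

Yo-yo €4.64: toys and games → 7.5% → €0.35
RC car €27.10: toys and games → 7.5% → €2.03
Plush bear €10.42: toys and games → 7.5% → €0.78
Tax on toys and games = €0.35 + €2.03 + €0.78 = €3.16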